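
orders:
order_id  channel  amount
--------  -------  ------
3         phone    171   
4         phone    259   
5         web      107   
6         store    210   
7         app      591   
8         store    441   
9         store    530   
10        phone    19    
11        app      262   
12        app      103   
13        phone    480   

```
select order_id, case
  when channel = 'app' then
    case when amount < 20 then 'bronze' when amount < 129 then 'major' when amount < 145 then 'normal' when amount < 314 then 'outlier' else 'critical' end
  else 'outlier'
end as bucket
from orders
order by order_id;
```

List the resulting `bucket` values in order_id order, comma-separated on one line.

order_id=3: channel='phone' → outer ELSE → outlier
order_id=4: channel='phone' → outer ELSE → outlier
order_id=5: channel='web' → outer ELSE → outlier
order_id=6: channel='store' → outer ELSE → outlier
order_id=7: channel='app' → inner[ELSE] → critical
order_id=8: channel='store' → outer ELSE → outlier
order_id=9: channel='store' → outer ELSE → outlier
order_id=10: channel='phone' → outer ELSE → outlier
order_id=11: channel='app' → inner[amount < 314] → outlier
order_id=12: channel='app' → inner[amount < 129] → major
order_id=13: channel='phone' → outer ELSE → outlier

outlier, outlier, outlier, outlier, critical, outlier, outlier, outlier, outlier, major, outlier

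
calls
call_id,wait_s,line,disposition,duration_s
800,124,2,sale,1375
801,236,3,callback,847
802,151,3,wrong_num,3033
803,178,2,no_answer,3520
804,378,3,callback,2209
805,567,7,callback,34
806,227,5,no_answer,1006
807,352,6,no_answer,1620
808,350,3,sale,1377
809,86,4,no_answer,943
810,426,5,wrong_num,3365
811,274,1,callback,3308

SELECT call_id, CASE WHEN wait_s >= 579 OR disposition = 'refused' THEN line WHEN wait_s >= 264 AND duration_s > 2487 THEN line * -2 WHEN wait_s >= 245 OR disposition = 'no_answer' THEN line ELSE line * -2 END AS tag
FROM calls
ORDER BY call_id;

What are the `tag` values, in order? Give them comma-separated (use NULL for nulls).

-4, -6, -6, 2, 3, 7, 5, 6, 3, 4, -10, -2

call_id=800: ELSE → -4
call_id=801: ELSE → -6
call_id=802: ELSE → -6
call_id=803: wait_s >= 245 OR disposition = 'no_answer' → 2
call_id=804: wait_s >= 245 OR disposition = 'no_answer' → 3
call_id=805: wait_s >= 245 OR disposition = 'no_answer' → 7
call_id=806: wait_s >= 245 OR disposition = 'no_answer' → 5
call_id=807: wait_s >= 245 OR disposition = 'no_answer' → 6
call_id=808: wait_s >= 245 OR disposition = 'no_answer' → 3
call_id=809: wait_s >= 245 OR disposition = 'no_answer' → 4
call_id=810: wait_s >= 264 AND duration_s > 2487 → -10
call_id=811: wait_s >= 264 AND duration_s > 2487 → -2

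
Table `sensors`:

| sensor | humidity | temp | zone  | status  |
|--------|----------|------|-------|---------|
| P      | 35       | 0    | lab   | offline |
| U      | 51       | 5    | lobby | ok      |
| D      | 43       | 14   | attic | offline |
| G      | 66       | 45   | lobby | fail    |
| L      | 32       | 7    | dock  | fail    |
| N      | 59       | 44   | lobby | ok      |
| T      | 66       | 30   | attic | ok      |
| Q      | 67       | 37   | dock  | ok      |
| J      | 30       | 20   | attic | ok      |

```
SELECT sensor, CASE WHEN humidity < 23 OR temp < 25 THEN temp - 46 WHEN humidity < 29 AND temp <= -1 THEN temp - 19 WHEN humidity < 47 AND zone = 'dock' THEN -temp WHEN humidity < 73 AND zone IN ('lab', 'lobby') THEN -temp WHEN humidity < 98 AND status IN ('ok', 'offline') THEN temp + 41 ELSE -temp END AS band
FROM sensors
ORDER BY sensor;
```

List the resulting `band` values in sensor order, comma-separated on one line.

sensor=D: humidity < 23 OR temp < 25 → -32
sensor=G: humidity < 73 AND zone IN ('lab', 'lobby') → -45
sensor=J: humidity < 23 OR temp < 25 → -26
sensor=L: humidity < 23 OR temp < 25 → -39
sensor=N: humidity < 73 AND zone IN ('lab', 'lobby') → -44
sensor=P: humidity < 23 OR temp < 25 → -46
sensor=Q: humidity < 98 AND status IN ('ok', 'offline') → 78
sensor=T: humidity < 98 AND status IN ('ok', 'offline') → 71
sensor=U: humidity < 23 OR temp < 25 → -41

-32, -45, -26, -39, -44, -46, 78, 71, -41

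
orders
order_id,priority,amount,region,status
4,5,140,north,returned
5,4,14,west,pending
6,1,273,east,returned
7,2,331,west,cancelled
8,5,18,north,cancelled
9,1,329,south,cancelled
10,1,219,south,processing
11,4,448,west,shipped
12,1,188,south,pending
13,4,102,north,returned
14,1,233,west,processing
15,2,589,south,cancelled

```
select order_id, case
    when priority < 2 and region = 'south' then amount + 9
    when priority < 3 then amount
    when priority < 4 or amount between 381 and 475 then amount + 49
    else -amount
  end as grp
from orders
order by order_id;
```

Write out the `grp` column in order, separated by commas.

-140, -14, 273, 331, -18, 338, 228, 497, 197, -102, 233, 589

order_id=4: ELSE → -140
order_id=5: ELSE → -14
order_id=6: priority < 3 → 273
order_id=7: priority < 3 → 331
order_id=8: ELSE → -18
order_id=9: priority < 2 and region = 'south' → 338
order_id=10: priority < 2 and region = 'south' → 228
order_id=11: priority < 4 or amount between 381 and 475 → 497
order_id=12: priority < 2 and region = 'south' → 197
order_id=13: ELSE → -102
order_id=14: priority < 3 → 233
order_id=15: priority < 3 → 589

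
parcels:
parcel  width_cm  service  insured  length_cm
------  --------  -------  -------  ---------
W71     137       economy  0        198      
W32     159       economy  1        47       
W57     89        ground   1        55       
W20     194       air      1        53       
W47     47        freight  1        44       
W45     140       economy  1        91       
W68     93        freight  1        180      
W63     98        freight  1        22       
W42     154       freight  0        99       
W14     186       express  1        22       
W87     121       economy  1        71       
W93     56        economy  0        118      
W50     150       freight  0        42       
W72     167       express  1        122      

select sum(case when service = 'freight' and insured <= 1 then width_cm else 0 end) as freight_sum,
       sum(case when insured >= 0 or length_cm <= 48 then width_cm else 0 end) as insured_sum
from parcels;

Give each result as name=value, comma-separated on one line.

[freight_sum: service = 'freight' and insured <= 1]
parcel=W71: ✗
parcel=W32: ✗
parcel=W57: ✗
parcel=W20: ✗
parcel=W47: ✓ → 47
parcel=W45: ✗
parcel=W68: ✓ → 93
parcel=W63: ✓ → 98
parcel=W42: ✓ → 154
parcel=W14: ✗
parcel=W87: ✗
parcel=W93: ✗
parcel=W50: ✓ → 150
parcel=W72: ✗
freight_sum = 47 + 93 + 98 + 154 + 150 = 542
—
[insured_sum: insured >= 0 or length_cm <= 48]
parcel=W71: ✓ → 137
parcel=W32: ✓ → 159
parcel=W57: ✓ → 89
parcel=W20: ✓ → 194
parcel=W47: ✓ → 47
parcel=W45: ✓ → 140
parcel=W68: ✓ → 93
parcel=W63: ✓ → 98
parcel=W42: ✓ → 154
parcel=W14: ✓ → 186
parcel=W87: ✓ → 121
parcel=W93: ✓ → 56
parcel=W50: ✓ → 150
parcel=W72: ✓ → 167
insured_sum = 137 + 159 + 89 + 194 + 47 + 140 + 93 + 98 + 154 + 186 + 121 + 56 + 150 + 167 = 1791

freight_sum=542, insured_sum=1791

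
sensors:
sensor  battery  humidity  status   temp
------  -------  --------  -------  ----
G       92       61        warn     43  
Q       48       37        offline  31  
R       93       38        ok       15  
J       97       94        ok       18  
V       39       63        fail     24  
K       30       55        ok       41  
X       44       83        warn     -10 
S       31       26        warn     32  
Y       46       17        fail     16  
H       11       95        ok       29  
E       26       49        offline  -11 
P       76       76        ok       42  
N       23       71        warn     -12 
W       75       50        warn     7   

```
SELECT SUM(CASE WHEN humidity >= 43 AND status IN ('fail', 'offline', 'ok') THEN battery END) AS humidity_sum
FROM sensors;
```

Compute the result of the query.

279

sensor=G: ✗
sensor=Q: ✗
sensor=R: ✗
sensor=J: ✓ → 97
sensor=V: ✓ → 39
sensor=K: ✓ → 30
sensor=X: ✗
sensor=S: ✗
sensor=Y: ✗
sensor=H: ✓ → 11
sensor=E: ✓ → 26
sensor=P: ✓ → 76
sensor=N: ✗
sensor=W: ✗
humidity_sum = 97 + 39 + 30 + 11 + 26 + 76 = 279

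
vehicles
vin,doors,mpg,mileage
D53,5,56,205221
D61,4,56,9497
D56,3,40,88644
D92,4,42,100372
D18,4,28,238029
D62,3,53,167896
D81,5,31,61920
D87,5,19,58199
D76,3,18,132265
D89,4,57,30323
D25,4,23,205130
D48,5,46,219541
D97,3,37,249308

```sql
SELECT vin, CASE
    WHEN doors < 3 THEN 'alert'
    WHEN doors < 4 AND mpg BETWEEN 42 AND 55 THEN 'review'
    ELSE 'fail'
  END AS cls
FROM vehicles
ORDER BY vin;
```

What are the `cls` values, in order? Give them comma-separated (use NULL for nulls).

vin=D18: ELSE → fail
vin=D25: ELSE → fail
vin=D48: ELSE → fail
vin=D53: ELSE → fail
vin=D56: ELSE → fail
vin=D61: ELSE → fail
vin=D62: doors < 4 AND mpg BETWEEN 42 AND 55 → review
vin=D76: ELSE → fail
vin=D81: ELSE → fail
vin=D87: ELSE → fail
vin=D89: ELSE → fail
vin=D92: ELSE → fail
vin=D97: ELSE → fail

fail, fail, fail, fail, fail, fail, review, fail, fail, fail, fail, fail, fail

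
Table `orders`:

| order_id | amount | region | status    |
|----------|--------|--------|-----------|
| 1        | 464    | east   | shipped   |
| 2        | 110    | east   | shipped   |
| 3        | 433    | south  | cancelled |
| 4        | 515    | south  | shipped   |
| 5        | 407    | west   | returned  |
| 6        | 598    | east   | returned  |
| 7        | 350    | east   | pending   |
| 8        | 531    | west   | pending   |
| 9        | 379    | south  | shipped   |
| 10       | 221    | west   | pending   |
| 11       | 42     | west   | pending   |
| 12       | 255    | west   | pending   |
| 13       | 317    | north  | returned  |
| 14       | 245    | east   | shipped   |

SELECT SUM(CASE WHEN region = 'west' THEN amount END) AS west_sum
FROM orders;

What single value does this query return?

1456

order_id=1: ✗
order_id=2: ✗
order_id=3: ✗
order_id=4: ✗
order_id=5: ✓ → 407
order_id=6: ✗
order_id=7: ✗
order_id=8: ✓ → 531
order_id=9: ✗
order_id=10: ✓ → 221
order_id=11: ✓ → 42
order_id=12: ✓ → 255
order_id=13: ✗
order_id=14: ✗
west_sum = 407 + 531 + 221 + 42 + 255 = 1456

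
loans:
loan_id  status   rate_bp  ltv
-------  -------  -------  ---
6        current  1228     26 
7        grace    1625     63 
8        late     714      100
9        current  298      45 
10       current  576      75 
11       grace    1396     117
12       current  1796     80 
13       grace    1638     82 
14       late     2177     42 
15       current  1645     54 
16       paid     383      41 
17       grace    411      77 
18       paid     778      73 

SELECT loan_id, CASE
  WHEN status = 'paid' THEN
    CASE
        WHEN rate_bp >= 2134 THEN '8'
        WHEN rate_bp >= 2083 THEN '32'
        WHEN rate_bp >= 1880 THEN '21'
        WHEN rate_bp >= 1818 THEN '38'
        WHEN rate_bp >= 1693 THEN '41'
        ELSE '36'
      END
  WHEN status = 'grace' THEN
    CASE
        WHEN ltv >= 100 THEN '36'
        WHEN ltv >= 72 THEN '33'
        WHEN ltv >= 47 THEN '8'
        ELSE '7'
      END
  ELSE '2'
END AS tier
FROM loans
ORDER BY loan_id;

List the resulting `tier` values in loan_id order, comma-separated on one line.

2, 8, 2, 2, 2, 36, 2, 33, 2, 2, 36, 33, 36

loan_id=6: status='current' → outer ELSE → 2
loan_id=7: status='grace' → inner[ltv >= 47] → 8
loan_id=8: status='late' → outer ELSE → 2
loan_id=9: status='current' → outer ELSE → 2
loan_id=10: status='current' → outer ELSE → 2
loan_id=11: status='grace' → inner[ltv >= 100] → 36
loan_id=12: status='current' → outer ELSE → 2
loan_id=13: status='grace' → inner[ltv >= 72] → 33
loan_id=14: status='late' → outer ELSE → 2
loan_id=15: status='current' → outer ELSE → 2
loan_id=16: status='paid' → inner[ELSE] → 36
loan_id=17: status='grace' → inner[ltv >= 72] → 33
loan_id=18: status='paid' → inner[ELSE] → 36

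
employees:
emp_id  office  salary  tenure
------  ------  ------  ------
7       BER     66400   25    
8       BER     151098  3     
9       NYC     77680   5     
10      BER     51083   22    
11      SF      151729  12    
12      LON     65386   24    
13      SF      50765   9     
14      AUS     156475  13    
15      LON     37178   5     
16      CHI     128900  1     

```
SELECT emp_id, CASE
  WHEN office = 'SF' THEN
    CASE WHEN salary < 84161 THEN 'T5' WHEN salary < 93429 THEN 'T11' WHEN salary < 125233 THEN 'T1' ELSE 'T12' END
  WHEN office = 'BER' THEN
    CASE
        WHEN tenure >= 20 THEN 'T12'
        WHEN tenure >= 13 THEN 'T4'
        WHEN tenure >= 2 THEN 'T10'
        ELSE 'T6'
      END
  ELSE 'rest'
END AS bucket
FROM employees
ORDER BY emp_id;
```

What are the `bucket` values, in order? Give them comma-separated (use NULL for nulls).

emp_id=7: office='BER' → inner[tenure >= 20] → T12
emp_id=8: office='BER' → inner[tenure >= 2] → T10
emp_id=9: office='NYC' → outer ELSE → rest
emp_id=10: office='BER' → inner[tenure >= 20] → T12
emp_id=11: office='SF' → inner[ELSE] → T12
emp_id=12: office='LON' → outer ELSE → rest
emp_id=13: office='SF' → inner[salary < 84161] → T5
emp_id=14: office='AUS' → outer ELSE → rest
emp_id=15: office='LON' → outer ELSE → rest
emp_id=16: office='CHI' → outer ELSE → rest

T12, T10, rest, T12, T12, rest, T5, rest, rest, rest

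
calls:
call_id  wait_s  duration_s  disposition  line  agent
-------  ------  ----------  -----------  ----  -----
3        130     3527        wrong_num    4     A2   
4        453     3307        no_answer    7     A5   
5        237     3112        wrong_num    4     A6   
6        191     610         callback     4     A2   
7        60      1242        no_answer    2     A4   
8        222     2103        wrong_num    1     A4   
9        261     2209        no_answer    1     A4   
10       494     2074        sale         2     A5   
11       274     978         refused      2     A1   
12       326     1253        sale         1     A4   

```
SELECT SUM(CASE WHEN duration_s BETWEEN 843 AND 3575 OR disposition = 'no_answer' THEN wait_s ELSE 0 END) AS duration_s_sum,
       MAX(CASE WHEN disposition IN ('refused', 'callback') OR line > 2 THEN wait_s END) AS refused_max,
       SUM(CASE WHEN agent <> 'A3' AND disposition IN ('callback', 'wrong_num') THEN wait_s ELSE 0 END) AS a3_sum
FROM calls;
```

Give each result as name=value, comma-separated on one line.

duration_s_sum=2457, refused_max=453, a3_sum=780

[duration_s_sum: duration_s BETWEEN 843 AND 3575 OR disposition = 'no_answer']
call_id=3: ✓ → 130
call_id=4: ✓ → 453
call_id=5: ✓ → 237
call_id=6: ✗
call_id=7: ✓ → 60
call_id=8: ✓ → 222
call_id=9: ✓ → 261
call_id=10: ✓ → 494
call_id=11: ✓ → 274
call_id=12: ✓ → 326
duration_s_sum = 130 + 453 + 237 + 60 + 222 + 261 + 494 + 274 + 326 = 2457
—
[refused_max: disposition IN ('refused', 'callback') OR line > 2]
call_id=3: ✓ → 130
call_id=4: ✓ → 453
call_id=5: ✓ → 237
call_id=6: ✓ → 191
call_id=7: ✗
call_id=8: ✗
call_id=9: ✗
call_id=10: ✗
call_id=11: ✓ → 274
call_id=12: ✗
refused_max = MAX(130, 453, 237, 191, 274) = 453
—
[a3_sum: agent <> 'A3' AND disposition IN ('callback', 'wrong_num')]
call_id=3: ✓ → 130
call_id=4: ✗
call_id=5: ✓ → 237
call_id=6: ✓ → 191
call_id=7: ✗
call_id=8: ✓ → 222
call_id=9: ✗
call_id=10: ✗
call_id=11: ✗
call_id=12: ✗
a3_sum = 130 + 237 + 191 + 222 = 780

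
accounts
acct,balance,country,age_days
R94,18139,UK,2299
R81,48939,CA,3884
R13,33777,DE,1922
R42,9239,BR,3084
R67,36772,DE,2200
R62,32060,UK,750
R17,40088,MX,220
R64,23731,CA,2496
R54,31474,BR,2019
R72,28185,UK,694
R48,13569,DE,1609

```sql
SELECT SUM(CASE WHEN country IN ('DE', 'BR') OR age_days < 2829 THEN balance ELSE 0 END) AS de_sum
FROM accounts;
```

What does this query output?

267034

acct=R94: ✓ → 18139
acct=R81: ✗
acct=R13: ✓ → 33777
acct=R42: ✓ → 9239
acct=R67: ✓ → 36772
acct=R62: ✓ → 32060
acct=R17: ✓ → 40088
acct=R64: ✓ → 23731
acct=R54: ✓ → 31474
acct=R72: ✓ → 28185
acct=R48: ✓ → 13569
de_sum = 18139 + 33777 + 9239 + 36772 + 32060 + 40088 + 23731 + 31474 + 28185 + 13569 = 267034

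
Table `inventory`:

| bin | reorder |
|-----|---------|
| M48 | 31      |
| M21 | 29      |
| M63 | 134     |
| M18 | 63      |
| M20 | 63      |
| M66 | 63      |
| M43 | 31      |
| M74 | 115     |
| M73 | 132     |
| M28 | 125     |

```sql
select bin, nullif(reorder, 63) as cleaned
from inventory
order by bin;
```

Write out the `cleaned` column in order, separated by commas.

NULL, NULL, 29, 125, 31, 31, 134, NULL, 132, 115

bin=M18: reorder=63 vs 63: equal → NULL
bin=M20: reorder=63 vs 63: equal → NULL
bin=M21: reorder=29 vs 63: differ → 29
bin=M28: reorder=125 vs 63: differ → 125
bin=M43: reorder=31 vs 63: differ → 31
bin=M48: reorder=31 vs 63: differ → 31
bin=M63: reorder=134 vs 63: differ → 134
bin=M66: reorder=63 vs 63: equal → NULL
bin=M73: reorder=132 vs 63: differ → 132
bin=M74: reorder=115 vs 63: differ → 115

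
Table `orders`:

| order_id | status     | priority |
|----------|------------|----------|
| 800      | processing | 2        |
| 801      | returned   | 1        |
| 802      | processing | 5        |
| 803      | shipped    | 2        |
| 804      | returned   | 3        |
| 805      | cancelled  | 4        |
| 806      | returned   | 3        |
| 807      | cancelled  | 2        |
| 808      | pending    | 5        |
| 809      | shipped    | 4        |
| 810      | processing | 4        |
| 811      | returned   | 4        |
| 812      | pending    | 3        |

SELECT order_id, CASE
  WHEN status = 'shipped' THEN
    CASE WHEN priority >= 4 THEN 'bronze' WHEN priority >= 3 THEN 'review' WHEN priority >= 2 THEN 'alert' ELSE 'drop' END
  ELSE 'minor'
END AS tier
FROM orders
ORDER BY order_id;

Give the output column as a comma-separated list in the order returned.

order_id=800: status='processing' → outer ELSE → minor
order_id=801: status='returned' → outer ELSE → minor
order_id=802: status='processing' → outer ELSE → minor
order_id=803: status='shipped' → inner[priority >= 2] → alert
order_id=804: status='returned' → outer ELSE → minor
order_id=805: status='cancelled' → outer ELSE → minor
order_id=806: status='returned' → outer ELSE → minor
order_id=807: status='cancelled' → outer ELSE → minor
order_id=808: status='pending' → outer ELSE → minor
order_id=809: status='shipped' → inner[priority >= 4] → bronze
order_id=810: status='processing' → outer ELSE → minor
order_id=811: status='returned' → outer ELSE → minor
order_id=812: status='pending' → outer ELSE → minor

minor, minor, minor, alert, minor, minor, minor, minor, minor, bronze, minor, minor, minor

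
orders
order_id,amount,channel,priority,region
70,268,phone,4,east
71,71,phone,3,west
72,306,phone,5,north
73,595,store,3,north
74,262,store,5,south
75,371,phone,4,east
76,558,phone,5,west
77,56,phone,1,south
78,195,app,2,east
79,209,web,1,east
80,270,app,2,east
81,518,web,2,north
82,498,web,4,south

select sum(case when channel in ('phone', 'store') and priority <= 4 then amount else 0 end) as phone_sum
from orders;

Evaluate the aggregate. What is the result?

order_id=70: ✓ → 268
order_id=71: ✓ → 71
order_id=72: ✗
order_id=73: ✓ → 595
order_id=74: ✗
order_id=75: ✓ → 371
order_id=76: ✗
order_id=77: ✓ → 56
order_id=78: ✗
order_id=79: ✗
order_id=80: ✗
order_id=81: ✗
order_id=82: ✗
phone_sum = 268 + 71 + 595 + 371 + 56 = 1361

1361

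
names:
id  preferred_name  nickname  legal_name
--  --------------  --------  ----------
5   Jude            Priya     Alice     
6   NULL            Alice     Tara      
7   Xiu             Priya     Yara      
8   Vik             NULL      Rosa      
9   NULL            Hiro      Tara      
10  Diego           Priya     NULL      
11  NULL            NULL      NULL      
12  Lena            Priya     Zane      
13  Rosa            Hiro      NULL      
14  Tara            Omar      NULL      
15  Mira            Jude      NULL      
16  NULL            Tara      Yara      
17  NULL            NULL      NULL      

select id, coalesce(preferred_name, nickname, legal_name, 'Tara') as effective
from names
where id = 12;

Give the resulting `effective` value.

id = 12: preferred_name=Lena, nickname=Priya, legal_name=Zane.
preferred_name=Lena → Lena

Lena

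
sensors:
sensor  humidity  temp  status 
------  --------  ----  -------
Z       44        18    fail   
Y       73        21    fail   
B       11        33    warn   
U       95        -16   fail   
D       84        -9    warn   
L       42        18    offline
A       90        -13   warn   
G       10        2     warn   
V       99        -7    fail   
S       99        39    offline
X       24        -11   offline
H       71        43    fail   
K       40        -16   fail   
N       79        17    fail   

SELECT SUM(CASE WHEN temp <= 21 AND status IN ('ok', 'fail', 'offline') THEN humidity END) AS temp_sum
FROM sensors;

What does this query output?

sensor=Z: ✓ → 44
sensor=Y: ✓ → 73
sensor=B: ✗
sensor=U: ✓ → 95
sensor=D: ✗
sensor=L: ✓ → 42
sensor=A: ✗
sensor=G: ✗
sensor=V: ✓ → 99
sensor=S: ✗
sensor=X: ✓ → 24
sensor=H: ✗
sensor=K: ✓ → 40
sensor=N: ✓ → 79
temp_sum = 44 + 73 + 95 + 42 + 99 + 24 + 40 + 79 = 496

496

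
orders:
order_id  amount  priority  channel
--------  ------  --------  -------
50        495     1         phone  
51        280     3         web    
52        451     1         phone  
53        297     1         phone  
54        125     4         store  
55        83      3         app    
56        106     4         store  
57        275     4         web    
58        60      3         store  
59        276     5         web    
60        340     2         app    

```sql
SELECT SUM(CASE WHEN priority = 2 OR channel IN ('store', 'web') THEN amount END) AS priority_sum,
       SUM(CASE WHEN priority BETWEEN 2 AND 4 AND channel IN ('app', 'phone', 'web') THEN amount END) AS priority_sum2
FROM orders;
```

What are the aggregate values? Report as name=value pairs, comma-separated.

[priority_sum: priority = 2 OR channel IN ('store', 'web')]
order_id=50: ✗
order_id=51: ✓ → 280
order_id=52: ✗
order_id=53: ✗
order_id=54: ✓ → 125
order_id=55: ✗
order_id=56: ✓ → 106
order_id=57: ✓ → 275
order_id=58: ✓ → 60
order_id=59: ✓ → 276
order_id=60: ✓ → 340
priority_sum = 280 + 125 + 106 + 275 + 60 + 276 + 340 = 1462
—
[priority_sum2: priority BETWEEN 2 AND 4 AND channel IN ('app', 'phone', 'web')]
order_id=50: ✗
order_id=51: ✓ → 280
order_id=52: ✗
order_id=53: ✗
order_id=54: ✗
order_id=55: ✓ → 83
order_id=56: ✗
order_id=57: ✓ → 275
order_id=58: ✗
order_id=59: ✗
order_id=60: ✓ → 340
priority_sum2 = 280 + 83 + 275 + 340 = 978

priority_sum=1462, priority_sum2=978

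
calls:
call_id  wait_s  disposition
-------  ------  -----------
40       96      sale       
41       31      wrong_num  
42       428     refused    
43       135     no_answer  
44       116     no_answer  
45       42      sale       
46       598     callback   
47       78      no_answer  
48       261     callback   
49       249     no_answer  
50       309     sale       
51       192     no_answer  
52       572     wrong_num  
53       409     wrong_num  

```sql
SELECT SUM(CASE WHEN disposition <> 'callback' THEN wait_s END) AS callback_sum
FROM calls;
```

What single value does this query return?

2657

call_id=40: ✓ → 96
call_id=41: ✓ → 31
call_id=42: ✓ → 428
call_id=43: ✓ → 135
call_id=44: ✓ → 116
call_id=45: ✓ → 42
call_id=46: ✗
call_id=47: ✓ → 78
call_id=48: ✗
call_id=49: ✓ → 249
call_id=50: ✓ → 309
call_id=51: ✓ → 192
call_id=52: ✓ → 572
call_id=53: ✓ → 409
callback_sum = 96 + 31 + 428 + 135 + 116 + 42 + 78 + 249 + 309 + 192 + 572 + 409 = 2657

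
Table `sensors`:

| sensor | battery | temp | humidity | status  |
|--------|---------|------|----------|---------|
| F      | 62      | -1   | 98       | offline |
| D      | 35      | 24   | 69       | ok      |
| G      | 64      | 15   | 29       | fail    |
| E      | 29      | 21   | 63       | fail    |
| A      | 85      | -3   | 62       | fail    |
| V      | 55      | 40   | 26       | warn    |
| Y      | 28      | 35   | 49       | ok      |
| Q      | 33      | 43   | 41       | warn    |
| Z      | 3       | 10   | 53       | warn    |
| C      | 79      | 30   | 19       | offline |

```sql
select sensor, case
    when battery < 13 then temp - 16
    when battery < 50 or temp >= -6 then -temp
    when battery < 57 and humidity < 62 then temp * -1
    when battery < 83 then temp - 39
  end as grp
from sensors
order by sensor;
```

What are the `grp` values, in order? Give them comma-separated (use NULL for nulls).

3, -30, -24, -21, 1, -15, -43, -40, -35, -6

sensor=A: battery < 50 or temp >= -6 → 3
sensor=C: battery < 50 or temp >= -6 → -30
sensor=D: battery < 50 or temp >= -6 → -24
sensor=E: battery < 50 or temp >= -6 → -21
sensor=F: battery < 50 or temp >= -6 → 1
sensor=G: battery < 50 or temp >= -6 → -15
sensor=Q: battery < 50 or temp >= -6 → -43
sensor=V: battery < 50 or temp >= -6 → -40
sensor=Y: battery < 50 or temp >= -6 → -35
sensor=Z: battery < 13 → -6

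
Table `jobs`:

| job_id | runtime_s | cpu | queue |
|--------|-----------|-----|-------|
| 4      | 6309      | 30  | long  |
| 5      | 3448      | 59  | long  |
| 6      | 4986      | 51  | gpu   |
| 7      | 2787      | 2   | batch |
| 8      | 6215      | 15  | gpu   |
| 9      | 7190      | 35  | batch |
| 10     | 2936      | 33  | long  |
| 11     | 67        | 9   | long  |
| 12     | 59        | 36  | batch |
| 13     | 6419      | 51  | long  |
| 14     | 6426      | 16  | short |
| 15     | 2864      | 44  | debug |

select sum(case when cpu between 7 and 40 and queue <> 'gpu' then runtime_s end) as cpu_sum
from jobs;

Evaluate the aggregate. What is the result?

22987

job_id=4: ✓ → 6309
job_id=5: ✗
job_id=6: ✗
job_id=7: ✗
job_id=8: ✗
job_id=9: ✓ → 7190
job_id=10: ✓ → 2936
job_id=11: ✓ → 67
job_id=12: ✓ → 59
job_id=13: ✗
job_id=14: ✓ → 6426
job_id=15: ✗
cpu_sum = 6309 + 7190 + 2936 + 67 + 59 + 6426 = 22987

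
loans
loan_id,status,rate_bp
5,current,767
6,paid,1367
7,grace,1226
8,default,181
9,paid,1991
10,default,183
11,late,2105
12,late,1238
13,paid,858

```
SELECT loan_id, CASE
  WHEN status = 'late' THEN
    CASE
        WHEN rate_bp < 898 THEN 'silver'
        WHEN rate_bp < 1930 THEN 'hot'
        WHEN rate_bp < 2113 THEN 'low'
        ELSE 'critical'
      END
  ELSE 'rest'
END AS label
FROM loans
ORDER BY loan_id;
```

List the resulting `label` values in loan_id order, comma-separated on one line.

rest, rest, rest, rest, rest, rest, low, hot, rest

loan_id=5: status='current' → outer ELSE → rest
loan_id=6: status='paid' → outer ELSE → rest
loan_id=7: status='grace' → outer ELSE → rest
loan_id=8: status='default' → outer ELSE → rest
loan_id=9: status='paid' → outer ELSE → rest
loan_id=10: status='default' → outer ELSE → rest
loan_id=11: status='late' → inner[rate_bp < 2113] → low
loan_id=12: status='late' → inner[rate_bp < 1930] → hot
loan_id=13: status='paid' → outer ELSE → rest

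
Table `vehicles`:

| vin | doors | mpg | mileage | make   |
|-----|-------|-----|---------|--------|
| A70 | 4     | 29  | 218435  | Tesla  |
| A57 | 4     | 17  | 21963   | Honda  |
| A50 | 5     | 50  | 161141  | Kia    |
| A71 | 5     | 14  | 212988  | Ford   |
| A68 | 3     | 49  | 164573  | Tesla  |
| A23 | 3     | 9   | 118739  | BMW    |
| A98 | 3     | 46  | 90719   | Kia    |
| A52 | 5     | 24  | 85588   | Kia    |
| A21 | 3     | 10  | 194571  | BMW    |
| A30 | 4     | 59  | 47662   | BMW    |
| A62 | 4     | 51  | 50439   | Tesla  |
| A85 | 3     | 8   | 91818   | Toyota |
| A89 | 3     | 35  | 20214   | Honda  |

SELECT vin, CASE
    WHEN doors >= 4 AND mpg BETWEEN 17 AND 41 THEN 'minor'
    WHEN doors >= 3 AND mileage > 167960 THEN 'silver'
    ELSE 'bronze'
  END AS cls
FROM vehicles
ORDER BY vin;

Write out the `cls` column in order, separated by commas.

silver, bronze, bronze, bronze, minor, minor, bronze, bronze, minor, silver, bronze, bronze, bronze

vin=A21: doors >= 3 AND mileage > 167960 → silver
vin=A23: ELSE → bronze
vin=A30: ELSE → bronze
vin=A50: ELSE → bronze
vin=A52: doors >= 4 AND mpg BETWEEN 17 AND 41 → minor
vin=A57: doors >= 4 AND mpg BETWEEN 17 AND 41 → minor
vin=A62: ELSE → bronze
vin=A68: ELSE → bronze
vin=A70: doors >= 4 AND mpg BETWEEN 17 AND 41 → minor
vin=A71: doors >= 3 AND mileage > 167960 → silver
vin=A85: ELSE → bronze
vin=A89: ELSE → bronze
vin=A98: ELSE → bronze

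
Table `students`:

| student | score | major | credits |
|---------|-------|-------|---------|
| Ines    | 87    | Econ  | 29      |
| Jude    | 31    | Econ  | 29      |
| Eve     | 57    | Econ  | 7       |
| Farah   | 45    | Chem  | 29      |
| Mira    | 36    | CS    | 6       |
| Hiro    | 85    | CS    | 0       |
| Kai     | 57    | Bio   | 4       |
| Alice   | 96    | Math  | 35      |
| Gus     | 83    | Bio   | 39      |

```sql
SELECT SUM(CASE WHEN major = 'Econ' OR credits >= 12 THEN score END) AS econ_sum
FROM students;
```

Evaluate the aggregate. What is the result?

399

student=Ines: ✓ → 87
student=Jude: ✓ → 31
student=Eve: ✓ → 57
student=Farah: ✓ → 45
student=Mira: ✗
student=Hiro: ✗
student=Kai: ✗
student=Alice: ✓ → 96
student=Gus: ✓ → 83
econ_sum = 87 + 31 + 57 + 45 + 96 + 83 = 399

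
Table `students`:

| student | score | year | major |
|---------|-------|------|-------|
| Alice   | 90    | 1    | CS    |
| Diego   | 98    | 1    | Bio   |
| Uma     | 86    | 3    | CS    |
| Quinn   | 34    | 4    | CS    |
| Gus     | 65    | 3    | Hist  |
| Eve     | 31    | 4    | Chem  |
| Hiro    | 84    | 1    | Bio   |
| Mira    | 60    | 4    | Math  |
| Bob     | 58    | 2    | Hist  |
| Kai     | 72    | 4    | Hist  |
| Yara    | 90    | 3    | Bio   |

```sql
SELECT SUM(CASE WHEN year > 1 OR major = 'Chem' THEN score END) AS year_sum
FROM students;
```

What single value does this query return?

student=Alice: ✗
student=Diego: ✗
student=Uma: ✓ → 86
student=Quinn: ✓ → 34
student=Gus: ✓ → 65
student=Eve: ✓ → 31
student=Hiro: ✗
student=Mira: ✓ → 60
student=Bob: ✓ → 58
student=Kai: ✓ → 72
student=Yara: ✓ → 90
year_sum = 86 + 34 + 65 + 31 + 60 + 58 + 72 + 90 = 496

496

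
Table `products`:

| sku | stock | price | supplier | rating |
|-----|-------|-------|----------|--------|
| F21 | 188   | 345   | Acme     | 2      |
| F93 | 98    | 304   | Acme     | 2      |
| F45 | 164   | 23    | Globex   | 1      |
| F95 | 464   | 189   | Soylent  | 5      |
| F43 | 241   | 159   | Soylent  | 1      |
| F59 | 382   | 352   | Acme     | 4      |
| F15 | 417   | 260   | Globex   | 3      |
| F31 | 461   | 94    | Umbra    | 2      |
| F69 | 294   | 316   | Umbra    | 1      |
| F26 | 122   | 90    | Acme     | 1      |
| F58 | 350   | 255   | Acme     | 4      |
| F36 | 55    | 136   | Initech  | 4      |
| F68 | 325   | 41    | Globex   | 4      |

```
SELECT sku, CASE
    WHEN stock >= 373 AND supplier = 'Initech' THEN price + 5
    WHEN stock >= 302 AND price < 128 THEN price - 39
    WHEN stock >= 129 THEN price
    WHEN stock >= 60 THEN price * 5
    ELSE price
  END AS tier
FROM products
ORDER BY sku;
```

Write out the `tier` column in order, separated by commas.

260, 345, 450, 55, 136, 159, 23, 255, 352, 2, 316, 1520, 189

sku=F15: stock >= 129 → 260
sku=F21: stock >= 129 → 345
sku=F26: stock >= 60 → 450
sku=F31: stock >= 302 AND price < 128 → 55
sku=F36: ELSE → 136
sku=F43: stock >= 129 → 159
sku=F45: stock >= 129 → 23
sku=F58: stock >= 129 → 255
sku=F59: stock >= 129 → 352
sku=F68: stock >= 302 AND price < 128 → 2
sku=F69: stock >= 129 → 316
sku=F93: stock >= 60 → 1520
sku=F95: stock >= 129 → 189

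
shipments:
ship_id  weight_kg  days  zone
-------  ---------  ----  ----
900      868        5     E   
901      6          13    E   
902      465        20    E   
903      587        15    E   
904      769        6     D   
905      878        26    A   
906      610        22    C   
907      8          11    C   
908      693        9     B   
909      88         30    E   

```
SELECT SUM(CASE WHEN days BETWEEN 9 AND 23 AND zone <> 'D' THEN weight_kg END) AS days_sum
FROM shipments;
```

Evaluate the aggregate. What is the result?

2369

ship_id=900: ✗
ship_id=901: ✓ → 6
ship_id=902: ✓ → 465
ship_id=903: ✓ → 587
ship_id=904: ✗
ship_id=905: ✗
ship_id=906: ✓ → 610
ship_id=907: ✓ → 8
ship_id=908: ✓ → 693
ship_id=909: ✗
days_sum = 6 + 465 + 587 + 610 + 8 + 693 = 2369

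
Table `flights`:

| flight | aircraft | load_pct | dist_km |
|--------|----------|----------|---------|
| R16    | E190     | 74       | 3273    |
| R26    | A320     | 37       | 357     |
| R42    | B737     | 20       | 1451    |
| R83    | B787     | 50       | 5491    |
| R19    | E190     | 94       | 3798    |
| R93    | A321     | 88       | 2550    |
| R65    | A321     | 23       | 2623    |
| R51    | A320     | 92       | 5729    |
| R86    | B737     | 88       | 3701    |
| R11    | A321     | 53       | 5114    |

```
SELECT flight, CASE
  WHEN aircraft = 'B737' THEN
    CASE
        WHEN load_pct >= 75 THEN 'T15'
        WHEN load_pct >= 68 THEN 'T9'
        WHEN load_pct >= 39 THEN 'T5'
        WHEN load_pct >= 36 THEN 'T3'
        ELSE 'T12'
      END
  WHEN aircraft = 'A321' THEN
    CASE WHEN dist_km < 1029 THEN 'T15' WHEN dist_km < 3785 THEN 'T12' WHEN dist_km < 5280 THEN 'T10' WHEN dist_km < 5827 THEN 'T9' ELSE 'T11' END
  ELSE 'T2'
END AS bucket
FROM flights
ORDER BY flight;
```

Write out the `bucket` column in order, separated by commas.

T10, T2, T2, T2, T12, T2, T12, T2, T15, T12

flight=R11: aircraft='A321' → inner[dist_km < 5280] → T10
flight=R16: aircraft='E190' → outer ELSE → T2
flight=R19: aircraft='E190' → outer ELSE → T2
flight=R26: aircraft='A320' → outer ELSE → T2
flight=R42: aircraft='B737' → inner[ELSE] → T12
flight=R51: aircraft='A320' → outer ELSE → T2
flight=R65: aircraft='A321' → inner[dist_km < 3785] → T12
flight=R83: aircraft='B787' → outer ELSE → T2
flight=R86: aircraft='B737' → inner[load_pct >= 75] → T15
flight=R93: aircraft='A321' → inner[dist_km < 3785] → T12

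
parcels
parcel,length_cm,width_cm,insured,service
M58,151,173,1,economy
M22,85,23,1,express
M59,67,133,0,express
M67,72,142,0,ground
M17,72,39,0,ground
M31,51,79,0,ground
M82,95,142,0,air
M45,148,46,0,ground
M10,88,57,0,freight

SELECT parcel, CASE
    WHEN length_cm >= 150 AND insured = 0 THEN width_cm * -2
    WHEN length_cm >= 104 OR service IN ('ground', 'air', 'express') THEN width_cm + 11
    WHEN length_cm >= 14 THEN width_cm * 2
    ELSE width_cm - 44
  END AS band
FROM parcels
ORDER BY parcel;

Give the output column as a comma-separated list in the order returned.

114, 50, 34, 90, 57, 184, 144, 153, 153

parcel=M10: length_cm >= 14 → 114
parcel=M17: length_cm >= 104 OR service IN ('ground', 'air', 'express') → 50
parcel=M22: length_cm >= 104 OR service IN ('ground', 'air', 'express') → 34
parcel=M31: length_cm >= 104 OR service IN ('ground', 'air', 'express') → 90
parcel=M45: length_cm >= 104 OR service IN ('ground', 'air', 'express') → 57
parcel=M58: length_cm >= 104 OR service IN ('ground', 'air', 'express') → 184
parcel=M59: length_cm >= 104 OR service IN ('ground', 'air', 'express') → 144
parcel=M67: length_cm >= 104 OR service IN ('ground', 'air', 'express') → 153
parcel=M82: length_cm >= 104 OR service IN ('ground', 'air', 'express') → 153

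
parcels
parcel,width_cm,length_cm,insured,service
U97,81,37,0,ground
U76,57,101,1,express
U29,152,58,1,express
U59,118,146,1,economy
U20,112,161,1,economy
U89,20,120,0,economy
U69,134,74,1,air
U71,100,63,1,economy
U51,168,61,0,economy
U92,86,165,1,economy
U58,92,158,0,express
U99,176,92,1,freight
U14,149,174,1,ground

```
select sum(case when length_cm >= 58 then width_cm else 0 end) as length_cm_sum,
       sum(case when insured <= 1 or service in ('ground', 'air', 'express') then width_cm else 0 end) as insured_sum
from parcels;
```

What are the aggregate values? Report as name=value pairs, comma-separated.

length_cm_sum=1364, insured_sum=1445

[length_cm_sum: length_cm >= 58]
parcel=U97: ✗
parcel=U76: ✓ → 57
parcel=U29: ✓ → 152
parcel=U59: ✓ → 118
parcel=U20: ✓ → 112
parcel=U89: ✓ → 20
parcel=U69: ✓ → 134
parcel=U71: ✓ → 100
parcel=U51: ✓ → 168
parcel=U92: ✓ → 86
parcel=U58: ✓ → 92
parcel=U99: ✓ → 176
parcel=U14: ✓ → 149
length_cm_sum = 57 + 152 + 118 + 112 + 20 + 134 + 100 + 168 + 86 + 92 + 176 + 149 = 1364
—
[insured_sum: insured <= 1 or service in ('ground', 'air', 'express')]
parcel=U97: ✓ → 81
parcel=U76: ✓ → 57
parcel=U29: ✓ → 152
parcel=U59: ✓ → 118
parcel=U20: ✓ → 112
parcel=U89: ✓ → 20
parcel=U69: ✓ → 134
parcel=U71: ✓ → 100
parcel=U51: ✓ → 168
parcel=U92: ✓ → 86
parcel=U58: ✓ → 92
parcel=U99: ✓ → 176
parcel=U14: ✓ → 149
insured_sum = 81 + 57 + 152 + 118 + 112 + 20 + 134 + 100 + 168 + 86 + 92 + 176 + 149 = 1445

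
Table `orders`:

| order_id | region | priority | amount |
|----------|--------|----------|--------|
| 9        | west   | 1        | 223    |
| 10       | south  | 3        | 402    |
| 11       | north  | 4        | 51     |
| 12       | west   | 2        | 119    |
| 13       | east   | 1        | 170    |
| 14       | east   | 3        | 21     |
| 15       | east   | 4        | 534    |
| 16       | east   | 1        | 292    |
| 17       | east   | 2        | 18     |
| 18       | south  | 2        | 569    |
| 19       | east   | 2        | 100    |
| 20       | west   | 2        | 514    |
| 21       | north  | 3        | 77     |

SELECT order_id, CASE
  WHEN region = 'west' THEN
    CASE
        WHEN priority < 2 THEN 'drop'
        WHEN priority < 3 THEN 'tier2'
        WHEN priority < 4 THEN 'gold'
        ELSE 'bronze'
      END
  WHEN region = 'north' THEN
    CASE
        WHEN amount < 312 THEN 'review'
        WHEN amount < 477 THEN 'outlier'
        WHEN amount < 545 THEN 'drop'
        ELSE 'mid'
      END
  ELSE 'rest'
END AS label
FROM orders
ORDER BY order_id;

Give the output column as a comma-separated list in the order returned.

order_id=9: region='west' → inner[priority < 2] → drop
order_id=10: region='south' → outer ELSE → rest
order_id=11: region='north' → inner[amount < 312] → review
order_id=12: region='west' → inner[priority < 3] → tier2
order_id=13: region='east' → outer ELSE → rest
order_id=14: region='east' → outer ELSE → rest
order_id=15: region='east' → outer ELSE → rest
order_id=16: region='east' → outer ELSE → rest
order_id=17: region='east' → outer ELSE → rest
order_id=18: region='south' → outer ELSE → rest
order_id=19: region='east' → outer ELSE → rest
order_id=20: region='west' → inner[priority < 3] → tier2
order_id=21: region='north' → inner[amount < 312] → review

drop, rest, review, tier2, rest, rest, rest, rest, rest, rest, rest, tier2, review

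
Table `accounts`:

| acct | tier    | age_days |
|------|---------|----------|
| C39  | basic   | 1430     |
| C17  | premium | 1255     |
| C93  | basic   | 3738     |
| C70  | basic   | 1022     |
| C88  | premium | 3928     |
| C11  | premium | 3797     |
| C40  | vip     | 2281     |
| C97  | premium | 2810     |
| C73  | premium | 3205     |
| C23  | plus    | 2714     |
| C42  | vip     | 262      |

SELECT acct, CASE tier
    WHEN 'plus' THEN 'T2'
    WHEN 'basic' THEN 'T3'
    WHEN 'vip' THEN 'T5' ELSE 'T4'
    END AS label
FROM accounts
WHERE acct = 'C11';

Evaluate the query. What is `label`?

T4

acct = C11: tier=premium, age_days=3797.
tier='plus' → false
tier='basic' → false
tier='vip' → false
No prior WHEN matched → ELSE → T4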